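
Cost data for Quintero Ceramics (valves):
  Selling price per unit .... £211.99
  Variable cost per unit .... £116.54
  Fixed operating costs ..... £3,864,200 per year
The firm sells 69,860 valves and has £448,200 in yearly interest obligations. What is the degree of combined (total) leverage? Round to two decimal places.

2.83

At 69,860 units, contribution = 69,860 × £95.45 = £6,668,137.00.
Operating income = contribution − fixed costs = £6,668,137.00 − £3,864,200 = £2,803,937.00. Interest = £448,200.00, so EBIT − I = £2,355,737.00.
Degree of total leverage = total CM / (EBIT − interest) = £6,668,137.00 / £2,355,737.00 = 2.8306.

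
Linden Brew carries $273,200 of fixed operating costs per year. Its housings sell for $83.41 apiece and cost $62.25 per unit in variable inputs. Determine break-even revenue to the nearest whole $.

$1,076,919

Contribution margin per unit = $83.41 − $62.25 = $21.16, a CM ratio of $21.16 ÷ $83.41 = 0.2537.
Break-even sales = FC ÷ CM ratio = $273,200 × $83.41 / $21.16 = $1,076,919.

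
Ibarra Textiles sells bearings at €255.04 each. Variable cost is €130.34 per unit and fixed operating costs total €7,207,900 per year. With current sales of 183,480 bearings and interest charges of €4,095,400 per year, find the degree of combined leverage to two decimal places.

Total contribution margin = 183,480 × €124.70 = €22,879,956.00.
Operating income = contribution − fixed costs = €22,879,956.00 − €7,207,900 = €15,672,056.00. Interest = €4,095,400.00, so EBIT − I = €11,576,656.00.
DCL = contribution ÷ (EBIT − I) = €22,879,956.00 ÷ €11,576,656.00 = 1.9764.

1.98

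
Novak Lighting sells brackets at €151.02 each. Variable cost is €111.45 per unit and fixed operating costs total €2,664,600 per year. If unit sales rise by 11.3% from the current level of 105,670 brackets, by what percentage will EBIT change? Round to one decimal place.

+31.2%

At 105,670 units, contribution = 105,670 × €39.57 = €4,181,361.90.
Subtracting fixed costs: EBIT = €4,181,361.90 − €2,664,600 = €1,516,761.90.
Degree of operating leverage = €4,181,361.90 / €1,516,761.90 = 2.7568.
Operating income changes by 2.7568 × +11.3% = +31.2%.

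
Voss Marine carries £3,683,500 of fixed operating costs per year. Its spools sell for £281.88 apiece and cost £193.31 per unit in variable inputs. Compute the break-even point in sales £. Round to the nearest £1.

£11,722,987

Contribution margin per unit = £281.88 − £193.31 = £88.57, a CM ratio of £88.57 ÷ £281.88 = 0.3142.
Break-even revenue = fixed costs × price ÷ CM = £3,683,500 × £281.88 ÷ £88.57 = £11,722,987.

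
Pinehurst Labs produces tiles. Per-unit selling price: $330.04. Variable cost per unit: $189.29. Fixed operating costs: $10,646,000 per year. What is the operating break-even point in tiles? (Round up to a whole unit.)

75,638 tiles

Unit CM = price − variable cost = $330.04 − $189.29 = $140.75.
Break-even volume = fixed costs ÷ CM per unit = $10,646,000 ÷ $140.75 = 75,637.66, so 75,638 tiles.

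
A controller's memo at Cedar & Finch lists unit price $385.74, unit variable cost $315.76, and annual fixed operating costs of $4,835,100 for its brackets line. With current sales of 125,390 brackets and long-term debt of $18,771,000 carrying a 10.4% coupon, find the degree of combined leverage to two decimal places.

Contribution at this volume is 125,390 × $69.98 = $8,774,792.20.
Subtracting fixed costs: EBIT = $8,774,792.20 − $4,835,100 = $3,939,692.20. Interest = $1,952,184.00, so EBIT − I = $1,987,508.20.
DCL = contribution ÷ (EBIT − I) = $8,774,792.20 ÷ $1,987,508.20 = 4.4150.

4.41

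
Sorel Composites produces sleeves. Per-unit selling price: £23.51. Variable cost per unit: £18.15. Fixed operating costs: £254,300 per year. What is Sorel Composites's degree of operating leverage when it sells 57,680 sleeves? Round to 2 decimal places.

5.64

At 57,680 units, contribution = 57,680 × £5.36 = £309,164.80.
EBIT = £309,164.80 − £254,300 = £54,864.80.
Degree of operating leverage = £309,164.80 / £54,864.80 = 5.6350.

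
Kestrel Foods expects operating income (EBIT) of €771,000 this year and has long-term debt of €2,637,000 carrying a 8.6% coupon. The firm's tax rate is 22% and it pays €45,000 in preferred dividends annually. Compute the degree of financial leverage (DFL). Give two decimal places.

1.58

Interest = €226,782.00.
Pre-tax preferred-dividend burden = €45,000 ÷ (1 − 0.22) = €57,692.31.
DFL = EBIT ÷ [EBIT − I − D_p/(1−t)] = €771,000 ÷ [€771,000 − €226,782.00 − €57,692.31] = €771,000 ÷ €486,525.69 = 1.5847.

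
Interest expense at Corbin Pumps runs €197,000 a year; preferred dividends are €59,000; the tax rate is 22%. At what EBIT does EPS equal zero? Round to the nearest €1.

€272,641

Grossing the preferred dividend up to pre-tax terms: €59,000 / (1 − 0.22) = €75,641.03.
Financial break-even EBIT = interest + D_p ÷ (1 − t) = €197,000 + €75,641.03 = €272,641.03.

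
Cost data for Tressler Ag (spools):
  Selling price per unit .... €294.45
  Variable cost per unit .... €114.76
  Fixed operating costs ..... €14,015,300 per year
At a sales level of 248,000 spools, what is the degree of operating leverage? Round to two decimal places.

1.46

Total contribution margin = 248,000 × €179.69 = €44,563,120.00.
Subtracting fixed costs: EBIT = €44,563,120.00 − €14,015,300 = €30,547,820.00.
Degree of operating leverage = €44,563,120.00 / €30,547,820.00 = 1.4588.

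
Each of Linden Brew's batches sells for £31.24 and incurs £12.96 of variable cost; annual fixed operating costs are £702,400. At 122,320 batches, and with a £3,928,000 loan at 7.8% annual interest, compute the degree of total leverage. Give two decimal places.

1.82

Contribution at this volume is 122,320 × £18.28 = £2,236,009.60.
Operating income = contribution − fixed costs = £2,236,009.60 − £702,400 = £1,533,609.60. Interest = £306,384.00, so EBIT − I = £1,227,225.60.
DCL = contribution ÷ (EBIT − I) = £2,236,009.60 ÷ £1,227,225.60 = 1.8220.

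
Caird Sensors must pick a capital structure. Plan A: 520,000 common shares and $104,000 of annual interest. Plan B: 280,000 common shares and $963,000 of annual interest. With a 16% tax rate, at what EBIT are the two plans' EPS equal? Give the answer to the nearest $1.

$1,965,167

Set EPS_A = EPS_B: (EBIT − $104,000)(1 − 0.16) ÷ 520,000 = (EBIT − $963,000)(1 − 0.16) ÷ 280,000.
Cancelling (1 − t) and cross-multiplying: 280,000·(EBIT − 104,000) = 520,000·(EBIT − 963,000).
Solving, EBIT = (963,000·520,000 − 104,000·280,000) / (520,000 − 280,000) = 471,640,000,000 / 240,000 = 1,965,166.67.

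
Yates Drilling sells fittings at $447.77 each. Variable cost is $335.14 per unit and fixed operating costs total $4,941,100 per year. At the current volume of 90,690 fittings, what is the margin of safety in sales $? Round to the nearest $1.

$20,964,504

Contribution margin per unit = $447.77 − $335.14 = $112.63. Break-even units = $4,941,100 ÷ $112.63 = 43,870.19; break-even revenue = 43,870.19 × $447.77 = $19,643,756.97.
Current sales = 90,690 × $447.77 = $40,608,261.30.
Margin of safety = $40,608,261.30 − $19,643,756.97 = $20,964,504.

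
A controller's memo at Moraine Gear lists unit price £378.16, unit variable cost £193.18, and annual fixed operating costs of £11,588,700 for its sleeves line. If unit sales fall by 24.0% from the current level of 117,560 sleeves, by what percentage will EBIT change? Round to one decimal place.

At 117,560 units, contribution = 117,560 × £184.98 = £21,746,248.80.
Operating income = contribution − fixed costs = £21,746,248.80 − £11,588,700 = £10,157,548.80.
So DOL = total CM / EBIT = £21,746,248.80 / £10,157,548.80 = 2.1409.
%ΔEBIT = DOL × %ΔSales = 2.1409 × -24.0% = -51.4%.

-51.4%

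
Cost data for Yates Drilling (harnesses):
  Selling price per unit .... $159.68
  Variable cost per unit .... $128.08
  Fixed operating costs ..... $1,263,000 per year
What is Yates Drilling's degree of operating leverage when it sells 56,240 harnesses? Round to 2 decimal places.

Contribution at this volume is 56,240 × $31.60 = $1,777,184.00.
Operating income = contribution − fixed costs = $1,777,184.00 − $1,263,000 = $514,184.00.
DOL = contribution ÷ EBIT = $1,777,184.00 ÷ $514,184.00 = 3.4563.

3.46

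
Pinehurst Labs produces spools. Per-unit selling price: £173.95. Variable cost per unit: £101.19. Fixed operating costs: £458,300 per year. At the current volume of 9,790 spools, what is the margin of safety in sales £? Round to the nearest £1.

£607,296

Each unit contributes £173.95 − £101.19 = £72.76. Break-even units = £458,300 ÷ £72.76 = 6,298.79; break-even revenue = 6,298.79 × £173.95 = £1,095,674.62.
Current sales = 9,790 × £173.95 = £1,702,970.50.
Margin of safety = £1,702,970.50 − £1,095,674.62 = £607,296.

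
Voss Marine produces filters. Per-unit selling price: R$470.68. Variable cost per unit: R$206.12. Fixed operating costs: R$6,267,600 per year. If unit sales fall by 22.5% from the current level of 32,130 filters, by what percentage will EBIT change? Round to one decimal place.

Total contribution margin = 32,130 × R$264.56 = R$8,500,312.80.
Subtracting fixed costs: EBIT = R$8,500,312.80 − R$6,267,600 = R$2,232,712.80.
DOL = contribution ÷ EBIT = R$8,500,312.80 ÷ R$2,232,712.80 = 3.8072.
So EBIT moves 3.8072 × (-22.5%) = -85.7%.

-85.7%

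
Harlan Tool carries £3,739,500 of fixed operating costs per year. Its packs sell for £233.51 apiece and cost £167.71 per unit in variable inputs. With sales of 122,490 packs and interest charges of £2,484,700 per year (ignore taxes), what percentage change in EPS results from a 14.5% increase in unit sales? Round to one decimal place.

Contribution at this volume is 122,490 × £65.80 = £8,059,842.00.
EBIT = £8,059,842.00 − £3,739,500 = £4,320,342.00.
Interest = £2,484,700.00, so EBIT − I = £1,835,642.00.
Degree of combined leverage = contribution ÷ (EBIT − I) = £8,059,842.00 ÷ £1,835,642.00 = 4.3907.
EPS therefore changes by 4.3907 × (+14.5%) = +63.7%.

+63.7%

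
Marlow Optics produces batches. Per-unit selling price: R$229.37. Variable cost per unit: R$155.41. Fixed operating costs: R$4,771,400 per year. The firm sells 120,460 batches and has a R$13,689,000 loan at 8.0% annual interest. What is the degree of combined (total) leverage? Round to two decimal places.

At 120,460 units, contribution = 120,460 × R$73.96 = R$8,909,221.60.
EBIT = R$8,909,221.60 − R$4,771,400 = R$4,137,821.60. Interest = R$1,095,120.00, so EBIT − I = R$3,042,701.60.
DCL = contribution ÷ (EBIT − I) = R$8,909,221.60 ÷ R$3,042,701.60 = 2.9281.

2.93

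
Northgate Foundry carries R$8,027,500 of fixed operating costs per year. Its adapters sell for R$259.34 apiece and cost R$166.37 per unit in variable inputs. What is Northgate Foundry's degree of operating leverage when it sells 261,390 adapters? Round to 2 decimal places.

1.49

Total contribution margin = 261,390 × R$92.97 = R$24,301,428.30.
EBIT = R$24,301,428.30 − R$8,027,500 = R$16,273,928.30.
So DOL = total CM / EBIT = R$24,301,428.30 / R$16,273,928.30 = 1.4933.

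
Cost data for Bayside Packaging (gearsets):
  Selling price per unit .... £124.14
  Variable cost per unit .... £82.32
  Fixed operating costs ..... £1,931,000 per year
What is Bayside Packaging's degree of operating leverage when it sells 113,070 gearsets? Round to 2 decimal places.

Contribution at this volume is 113,070 × £41.82 = £4,728,587.40.
Operating income = contribution − fixed costs = £4,728,587.40 − £1,931,000 = £2,797,587.40.
So DOL = total CM / EBIT = £4,728,587.40 / £2,797,587.40 = 1.6902.

1.69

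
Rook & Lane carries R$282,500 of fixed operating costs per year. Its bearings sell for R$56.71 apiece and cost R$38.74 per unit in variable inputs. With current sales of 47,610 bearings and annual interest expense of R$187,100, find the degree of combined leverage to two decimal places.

Contribution at this volume is 47,610 × R$17.97 = R$855,551.70.
Subtracting fixed costs: EBIT = R$855,551.70 − R$282,500 = R$573,051.70. Interest = R$187,100.00.
DOL = R$855,551.70 ÷ R$573,051.70 = 1.4930; DFL = R$573,051.70 ÷ R$385,951.70 = 1.4848.
DCL = DOL × DFL = 1.4930 × 1.4848 = 2.2168.

2.22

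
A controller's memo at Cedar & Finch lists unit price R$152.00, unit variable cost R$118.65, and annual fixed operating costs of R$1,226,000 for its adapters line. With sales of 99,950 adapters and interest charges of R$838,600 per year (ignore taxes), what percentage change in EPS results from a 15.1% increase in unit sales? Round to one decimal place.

+39.7%

Total contribution margin = 99,950 × R$33.35 = R$3,333,332.50.
EBIT = R$3,333,332.50 − R$1,226,000 = R$2,107,332.50.
After interest of R$838,600.00, pre-tax earnings = R$1,268,732.50.
Degree of combined leverage = contribution ÷ (EBIT − I) = R$3,333,332.50 ÷ R$1,268,732.50 = 2.6273.
%ΔEPS = DCL × %ΔSales = 2.6273 × +15.1% = +39.7%.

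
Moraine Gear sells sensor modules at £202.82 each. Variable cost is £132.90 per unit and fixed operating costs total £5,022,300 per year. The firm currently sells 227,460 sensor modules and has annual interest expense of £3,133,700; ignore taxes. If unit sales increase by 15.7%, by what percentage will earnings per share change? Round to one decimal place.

+32.2%

Contribution at this volume is 227,460 × £69.92 = £15,904,003.20.
EBIT = £15,904,003.20 − £5,022,300 = £10,881,703.20.
After interest of £3,133,700.00, pre-tax earnings = £7,748,003.20.
Degree of combined leverage = contribution ÷ (EBIT − I) = £15,904,003.20 ÷ £7,748,003.20 = 2.0527.
%ΔEPS = DCL × %ΔSales = 2.0527 × +15.7% = +32.2%.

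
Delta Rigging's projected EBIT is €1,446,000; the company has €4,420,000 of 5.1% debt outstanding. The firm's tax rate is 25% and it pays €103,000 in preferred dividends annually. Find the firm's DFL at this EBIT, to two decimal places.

1.33

Annual interest charges come to €225,420.00.
Preferred dividends grossed up pre-tax: €103,000 / (1 − 0.25) = €137,333.33.
DFL = EBIT ÷ [EBIT − I − D_p/(1−t)] = €1,446,000 ÷ [€1,446,000 − €225,420.00 − €137,333.33] = €1,446,000 ÷ €1,083,246.67 = 1.3349.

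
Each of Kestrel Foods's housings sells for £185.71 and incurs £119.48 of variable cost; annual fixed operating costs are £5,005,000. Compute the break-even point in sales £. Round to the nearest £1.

£14,034,102

CM per unit = £185.71 − £119.48 = £66.23; CM ratio = £66.23 / £185.71 = 0.3566.
Break-even revenue = fixed costs × price ÷ CM = £5,005,000 × £185.71 ÷ £66.23 = £14,034,102.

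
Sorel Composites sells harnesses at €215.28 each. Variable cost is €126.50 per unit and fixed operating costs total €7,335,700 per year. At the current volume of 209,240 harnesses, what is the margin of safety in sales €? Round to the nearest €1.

€27,257,065

Each unit contributes €215.28 − €126.50 = €88.78. Break-even units = €7,335,700 ÷ €88.78 = 82,627.84; break-even revenue = 82,627.84 × €215.28 = €17,788,122.28.
Current sales = 209,240 × €215.28 = €45,045,187.20.
Margin of safety = €45,045,187.20 − €17,788,122.28 = €27,257,065.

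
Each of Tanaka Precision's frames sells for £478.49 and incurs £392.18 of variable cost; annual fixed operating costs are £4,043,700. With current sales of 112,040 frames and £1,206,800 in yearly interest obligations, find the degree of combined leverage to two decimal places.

Total contribution margin = 112,040 × £86.31 = £9,670,172.40.
EBIT = £9,670,172.40 − £4,043,700 = £5,626,472.40. Interest = £1,206,800.00.
DOL = £9,670,172.40 ÷ £5,626,472.40 = 1.7187; DFL = £5,626,472.40 ÷ £4,419,672.40 = 1.2731.
Combined leverage = 1.7187 × 1.2731 = 2.1881.

2.19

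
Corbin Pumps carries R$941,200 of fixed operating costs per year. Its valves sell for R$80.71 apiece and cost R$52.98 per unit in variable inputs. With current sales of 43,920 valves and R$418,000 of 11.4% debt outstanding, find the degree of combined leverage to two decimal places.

Total contribution margin = 43,920 × R$27.73 = R$1,217,901.60.
EBIT = R$1,217,901.60 − R$941,200 = R$276,701.60. Interest = R$47,652.00, so EBIT − I = R$229,049.60.
Degree of total leverage = total CM / (EBIT − interest) = R$1,217,901.60 / R$229,049.60 = 5.3172.

5.32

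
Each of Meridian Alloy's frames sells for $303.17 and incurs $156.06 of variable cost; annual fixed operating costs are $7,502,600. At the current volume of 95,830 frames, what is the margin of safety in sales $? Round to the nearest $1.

$13,591,132

Unit CM = price − variable cost = $303.17 − $156.06 = $147.11. Break-even units = $7,502,600 ÷ $147.11 = 50,999.93; break-even revenue = 50,999.93 × $303.17 = $15,461,649.39.
Actual sales revenue = 95,830 × $303.17 = $29,052,781.10.
Margin of safety = $29,052,781.10 − $15,461,649.39 = $13,591,132.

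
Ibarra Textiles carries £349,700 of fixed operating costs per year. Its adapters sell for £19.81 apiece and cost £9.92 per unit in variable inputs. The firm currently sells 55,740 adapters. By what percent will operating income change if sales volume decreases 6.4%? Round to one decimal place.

-17.5%

At 55,740 units, contribution = 55,740 × £9.89 = £551,268.60.
Subtracting fixed costs: EBIT = £551,268.60 − £349,700 = £201,568.60.
So DOL = total CM / EBIT = £551,268.60 / £201,568.60 = 2.7349.
%ΔEBIT = DOL × %ΔSales = 2.7349 × -6.4% = -17.5%.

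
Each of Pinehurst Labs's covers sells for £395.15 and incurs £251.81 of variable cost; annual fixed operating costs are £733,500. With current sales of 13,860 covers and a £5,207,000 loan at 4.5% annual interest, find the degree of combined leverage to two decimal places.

At 13,860 units, contribution = 13,860 × £143.34 = £1,986,692.40.
Operating income = contribution − fixed costs = £1,986,692.40 − £733,500 = £1,253,192.40. Interest = £234,315.00, so EBIT − I = £1,018,877.40.
DCL = contribution ÷ (EBIT − I) = £1,986,692.40 ÷ £1,018,877.40 = 1.9499.

1.95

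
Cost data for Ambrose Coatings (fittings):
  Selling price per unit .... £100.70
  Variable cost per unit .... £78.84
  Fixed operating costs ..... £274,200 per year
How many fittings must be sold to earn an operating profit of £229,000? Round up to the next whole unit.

23,020 fittings

Each unit contributes £100.70 − £78.84 = £21.86.
Need Q such that Q × £21.86 − £274,200 = £229,000, i.e. Q = £503,200 / £21.86 = 23,019.21 → 23,020.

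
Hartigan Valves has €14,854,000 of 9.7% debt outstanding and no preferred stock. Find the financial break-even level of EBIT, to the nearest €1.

€1,440,838

Annual interest = 9.7% × €14,854,000 = €1,440,838.00.
With no preferred dividends, EPS = 0 when EBIT exactly covers interest, so the financial break-even EBIT is €1,440,838.00.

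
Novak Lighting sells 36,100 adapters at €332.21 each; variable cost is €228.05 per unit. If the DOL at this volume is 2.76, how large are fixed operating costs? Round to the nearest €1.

Total contribution margin = 36,100 × €104.16 = €3,760,176.00.
DOL = contribution / EBIT, so EBIT = €3,760,176.00 / 2.76 = €1,362,382.61.
Fixed costs = CM − EBIT = €3,760,176.00 − €1,362,382.61 = €2,397,793.

€2,397,793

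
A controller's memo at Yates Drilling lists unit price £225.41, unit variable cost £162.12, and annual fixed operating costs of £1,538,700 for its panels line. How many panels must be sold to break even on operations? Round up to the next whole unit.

24,312 panels

Each unit contributes £225.41 − £162.12 = £63.29.
Break-even volume = fixed costs ÷ CM per unit = £1,538,700 ÷ £63.29 = 24,311.90, so 24,312 panels.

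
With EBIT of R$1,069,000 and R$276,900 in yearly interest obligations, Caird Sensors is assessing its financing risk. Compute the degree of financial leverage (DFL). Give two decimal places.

Annual interest charges come to R$276,900.00.
Degree of financial leverage = EBIT / (EBIT − interest) = R$1,069,000 / R$792,100.00 = 1.3496.

1.35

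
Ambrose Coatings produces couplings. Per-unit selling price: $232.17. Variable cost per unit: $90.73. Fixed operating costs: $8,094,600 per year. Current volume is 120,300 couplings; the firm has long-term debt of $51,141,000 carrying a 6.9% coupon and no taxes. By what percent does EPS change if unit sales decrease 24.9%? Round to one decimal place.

-78.6%

Total contribution margin = 120,300 × $141.44 = $17,015,232.00.
EBIT = $17,015,232.00 − $8,094,600 = $8,920,632.00.
Interest = $3,528,729.00, so EBIT − I = $5,391,903.00.
DCL = total CM / (EBIT − I) = $17,015,232.00 / $5,391,903.00 = 3.1557.
%ΔEPS = DCL × %ΔSales = 3.1557 × -24.9% = -78.6%.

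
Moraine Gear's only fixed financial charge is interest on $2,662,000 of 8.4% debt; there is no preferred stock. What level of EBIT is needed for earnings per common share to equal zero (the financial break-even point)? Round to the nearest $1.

$223,608

Annual interest = 8.4% × $2,662,000 = $223,608.00.
Without preferred stock the financial break-even is simply EBIT = interest = $223,608.00.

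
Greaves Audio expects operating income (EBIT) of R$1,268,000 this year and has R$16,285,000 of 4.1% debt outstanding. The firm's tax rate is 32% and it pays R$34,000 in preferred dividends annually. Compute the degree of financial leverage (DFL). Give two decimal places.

Interest = R$667,685.00.
Pre-tax preferred-dividend burden = R$34,000 ÷ (1 − 0.32) = R$50,000.00.
DFL = EBIT ÷ [EBIT − I − D_p/(1−t)] = R$1,268,000 ÷ [R$1,268,000 − R$667,685.00 − R$50,000.00] = R$1,268,000 ÷ R$550,315.00 = 2.3041.

2.30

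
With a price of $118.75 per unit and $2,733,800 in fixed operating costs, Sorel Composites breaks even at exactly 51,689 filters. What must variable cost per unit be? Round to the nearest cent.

Contribution per unit must be FC / Q = $2,733,800 / 51,689 = $52.8894.
Hence VC = price − CM = $118.75 − $52.8894 = $65.86.

$65.86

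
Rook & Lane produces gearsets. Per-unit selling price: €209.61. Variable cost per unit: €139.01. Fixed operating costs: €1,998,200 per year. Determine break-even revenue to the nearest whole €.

Contribution margin per unit = €209.61 − €139.01 = €70.60, a CM ratio of €70.60 ÷ €209.61 = 0.3368.
Break-even revenue = fixed costs × price ÷ CM = €1,998,200 × €209.61 ÷ €70.60 = €5,932,616.

€5,932,616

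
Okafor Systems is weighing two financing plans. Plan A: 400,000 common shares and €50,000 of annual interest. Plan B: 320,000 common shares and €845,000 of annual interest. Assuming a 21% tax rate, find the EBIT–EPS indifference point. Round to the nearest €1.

€4,025,000

At indifference, (EBIT − 50,000)(1 − t)/400,000 = (EBIT − 845,000)(1 − t)/320,000.
The (1 − t) factor cancels: (EBIT − 50,000) × 320,000 = (EBIT − 845,000) × 400,000.
EBIT × (400,000 − 320,000) = 845,000 × 400,000 − 50,000 × 320,000 = 322,000,000,000, so EBIT = 322,000,000,000 ÷ 80,000 = 4,025,000.00.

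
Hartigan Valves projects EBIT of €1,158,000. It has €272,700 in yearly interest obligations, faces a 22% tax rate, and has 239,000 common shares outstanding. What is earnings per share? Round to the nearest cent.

€2.89

Interest = €272,700.00, so EBT = €1,158,000 − €272,700.00 = €885,300.00.
After tax at 22%: net income = €885,300.00 × 0.78 = €690,534.00.
EPS = €690,534.00 ÷ 239,000 = €2.89.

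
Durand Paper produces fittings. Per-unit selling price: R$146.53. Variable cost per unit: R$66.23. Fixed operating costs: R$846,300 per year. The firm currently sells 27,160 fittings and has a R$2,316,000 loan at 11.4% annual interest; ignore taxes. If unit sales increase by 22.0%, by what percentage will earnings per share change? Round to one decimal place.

At 27,160 units, contribution = 27,160 × R$80.30 = R$2,180,948.00.
Operating income = contribution − fixed costs = R$2,180,948.00 − R$846,300 = R$1,334,648.00.
After interest of R$264,024.00, pre-tax earnings = R$1,070,624.00.
Degree of combined leverage = contribution ÷ (EBIT − I) = R$2,180,948.00 ÷ R$1,070,624.00 = 2.0371.
%ΔEPS = DCL × %ΔSales = 2.0371 × +22.0% = +44.8%.

+44.8%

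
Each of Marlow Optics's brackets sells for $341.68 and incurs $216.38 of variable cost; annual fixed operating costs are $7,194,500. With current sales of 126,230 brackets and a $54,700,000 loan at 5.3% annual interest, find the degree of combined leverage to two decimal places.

2.76

At 126,230 units, contribution = 126,230 × $125.30 = $15,816,619.00.
Operating income = contribution − fixed costs = $15,816,619.00 − $7,194,500 = $8,622,119.00. Interest = $2,899,100.00.
DOL = $15,816,619.00 ÷ $8,622,119.00 = 1.8344; DFL = $8,622,119.00 ÷ $5,723,019.00 = 1.5066.
DCL = DOL × DFL = 1.8344 × 1.5066 = 2.7637.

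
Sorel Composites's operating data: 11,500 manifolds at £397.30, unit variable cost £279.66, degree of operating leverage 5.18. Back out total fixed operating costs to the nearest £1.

At 11,500 units, contribution = 11,500 × £117.64 = £1,352,860.00.
DOL = contribution / EBIT, so EBIT = £1,352,860.00 / 5.18 = £261,169.88.
And FC = contribution − EBIT = £1,352,860.00 − £261,169.88 = £1,091,690.

£1,091,690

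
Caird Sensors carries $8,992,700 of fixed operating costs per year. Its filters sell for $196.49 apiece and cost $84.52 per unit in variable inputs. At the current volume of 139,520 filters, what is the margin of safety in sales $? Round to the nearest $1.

$11,633,490

Unit CM = price − variable cost = $196.49 − $84.52 = $111.97. Break-even units = $8,992,700 ÷ $111.97 = 80,313.48; break-even revenue = 80,313.48 × $196.49 = $15,780,795.06.
Actual sales revenue = 139,520 × $196.49 = $27,414,284.80.
Margin of safety = $27,414,284.80 − $15,780,795.06 = $11,633,490.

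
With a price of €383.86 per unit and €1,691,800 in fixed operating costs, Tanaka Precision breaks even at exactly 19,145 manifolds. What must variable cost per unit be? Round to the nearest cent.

Contribution per unit must be FC / Q = €1,691,800 / 19,145 = €88.3677.
Hence VC = price − CM = €383.86 − €88.3677 = €295.49.

€295.49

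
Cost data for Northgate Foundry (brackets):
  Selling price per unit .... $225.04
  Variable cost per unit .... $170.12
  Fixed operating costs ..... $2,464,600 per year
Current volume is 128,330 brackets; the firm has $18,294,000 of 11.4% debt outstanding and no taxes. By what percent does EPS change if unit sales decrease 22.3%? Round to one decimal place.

At 128,330 units, contribution = 128,330 × $54.92 = $7,047,883.60.
Operating income = contribution − fixed costs = $7,047,883.60 − $2,464,600 = $4,583,283.60.
Interest = $2,085,516.00, so EBIT − I = $2,497,767.60.
DCL = total CM / (EBIT − I) = $7,047,883.60 / $2,497,767.60 = 2.8217.
EPS therefore changes by 2.8217 × (-22.3%) = -62.9%.

-62.9%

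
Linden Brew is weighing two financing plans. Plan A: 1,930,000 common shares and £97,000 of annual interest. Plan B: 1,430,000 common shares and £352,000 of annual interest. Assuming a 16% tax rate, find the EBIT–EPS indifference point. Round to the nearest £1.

£1,081,300

At indifference, (EBIT − 97,000)(1 − t)/1,930,000 = (EBIT − 352,000)(1 − t)/1,430,000.
The (1 − t) factor cancels: (EBIT − 97,000) × 1,430,000 = (EBIT − 352,000) × 1,930,000.
EBIT × (1,930,000 − 1,430,000) = 352,000 × 1,930,000 − 97,000 × 1,430,000 = 540,650,000,000, so EBIT = 540,650,000,000 ÷ 500,000 = 1,081,300.00.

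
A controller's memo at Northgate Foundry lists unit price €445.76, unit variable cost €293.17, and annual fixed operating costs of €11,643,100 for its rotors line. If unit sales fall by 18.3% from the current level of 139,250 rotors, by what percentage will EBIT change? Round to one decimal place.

-40.5%

Total contribution margin = 139,250 × €152.59 = €21,248,157.50.
Operating income = contribution − fixed costs = €21,248,157.50 − €11,643,100 = €9,605,057.50.
Degree of operating leverage = €21,248,157.50 / €9,605,057.50 = 2.2122.
So EBIT moves 2.2122 × (-18.3%) = -40.5%.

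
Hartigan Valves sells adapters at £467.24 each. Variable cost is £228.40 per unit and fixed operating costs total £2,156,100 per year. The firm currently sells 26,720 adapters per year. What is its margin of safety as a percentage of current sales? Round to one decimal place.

Contribution margin per unit = £467.24 − £228.40 = £238.84. Break-even units = £2,156,100 ÷ £238.84 = 9,027.38; break-even revenue = 9,027.38 × £467.24 = £4,217,954.13.
Actual sales revenue = 26,720 × £467.24 = £12,484,652.80.
Margin of safety = (£12,484,652.80 − £4,217,954.13) ÷ £12,484,652.80 = 66.2%.

66.2%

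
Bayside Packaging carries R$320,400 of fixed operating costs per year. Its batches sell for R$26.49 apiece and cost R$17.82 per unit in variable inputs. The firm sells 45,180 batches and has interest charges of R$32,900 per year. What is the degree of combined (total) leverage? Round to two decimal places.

Contribution at this volume is 45,180 × R$8.67 = R$391,710.60.
EBIT = R$391,710.60 − R$320,400 = R$71,310.60. Interest = R$32,900.00.
DOL = R$391,710.60 ÷ R$71,310.60 = 5.4930; DFL = R$71,310.60 ÷ R$38,410.60 = 1.8565.
DCL = DOL × DFL = 5.4930 × 1.8565 = 10.1978.

10.20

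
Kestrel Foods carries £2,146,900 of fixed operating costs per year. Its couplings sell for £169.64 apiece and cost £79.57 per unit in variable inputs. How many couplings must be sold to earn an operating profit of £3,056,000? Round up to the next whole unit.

57,766 couplings

Each unit contributes £169.64 − £79.57 = £90.07.
Need Q such that Q × £90.07 − £2,146,900 = £3,056,000, i.e. Q = £5,202,900 / £90.07 = 57,765.07 → 57,766.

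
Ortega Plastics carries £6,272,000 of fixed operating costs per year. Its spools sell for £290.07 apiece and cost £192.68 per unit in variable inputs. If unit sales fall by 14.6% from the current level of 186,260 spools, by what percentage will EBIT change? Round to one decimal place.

-22.3%

Total contribution margin = 186,260 × £97.39 = £18,139,861.40.
EBIT = £18,139,861.40 − £6,272,000 = £11,867,861.40.
So DOL = total CM / EBIT = £18,139,861.40 / £11,867,861.40 = 1.5285.
Operating income changes by 1.5285 × -14.6% = -22.3%.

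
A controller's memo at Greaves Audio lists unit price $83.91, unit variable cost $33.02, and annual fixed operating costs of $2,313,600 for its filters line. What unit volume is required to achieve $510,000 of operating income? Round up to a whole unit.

Each unit contributes $83.91 − $33.02 = $50.89.
Required volume = (fixed costs + target profit) ÷ CM = ($2,313,600 + $510,000) ÷ $50.89 = 55,484.38, so 55,485 filters.

55,485 filters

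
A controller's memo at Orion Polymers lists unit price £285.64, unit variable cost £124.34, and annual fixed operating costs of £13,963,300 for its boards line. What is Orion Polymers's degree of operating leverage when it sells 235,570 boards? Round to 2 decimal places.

Contribution at this volume is 235,570 × £161.30 = £37,997,441.00.
EBIT = £37,997,441.00 − £13,963,300 = £24,034,141.00.
So DOL = total CM / EBIT = £37,997,441.00 / £24,034,141.00 = 1.5810.

1.58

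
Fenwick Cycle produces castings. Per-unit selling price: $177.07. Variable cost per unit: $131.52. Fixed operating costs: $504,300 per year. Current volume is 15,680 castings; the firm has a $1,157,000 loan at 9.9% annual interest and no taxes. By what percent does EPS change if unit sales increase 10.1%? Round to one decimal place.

+75.6%

Contribution at this volume is 15,680 × $45.55 = $714,224.00.
Operating income = contribution − fixed costs = $714,224.00 − $504,300 = $209,924.00.
After interest of $114,543.00, pre-tax earnings = $95,381.00.
Degree of combined leverage = contribution ÷ (EBIT − I) = $714,224.00 ÷ $95,381.00 = 7.4881.
%ΔEPS = DCL × %ΔSales = 7.4881 × +10.1% = +75.6%.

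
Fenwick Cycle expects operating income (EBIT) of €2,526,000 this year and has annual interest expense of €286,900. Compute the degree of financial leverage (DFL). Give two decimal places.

1.13

Interest = €286,900.00.
DFL = EBIT ÷ (EBIT − I) = €2,526,000 ÷ (€2,526,000 − €286,900.00) = €2,526,000 ÷ €2,239,100.00 = 1.1281.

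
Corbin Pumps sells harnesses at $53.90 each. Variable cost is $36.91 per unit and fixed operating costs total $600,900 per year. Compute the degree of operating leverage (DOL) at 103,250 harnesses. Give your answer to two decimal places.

At 103,250 units, contribution = 103,250 × $16.99 = $1,754,217.50.
Subtracting fixed costs: EBIT = $1,754,217.50 − $600,900 = $1,153,317.50.
Degree of operating leverage = $1,754,217.50 / $1,153,317.50 = 1.5210.

1.52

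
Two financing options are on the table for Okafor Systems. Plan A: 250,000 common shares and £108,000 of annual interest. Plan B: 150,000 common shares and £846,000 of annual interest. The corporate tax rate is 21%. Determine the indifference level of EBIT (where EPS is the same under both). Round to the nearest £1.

At indifference, (EBIT − 108,000)(1 − t)/250,000 = (EBIT − 846,000)(1 − t)/150,000.
The (1 − t) factor cancels: (EBIT − 108,000) × 150,000 = (EBIT − 846,000) × 250,000.
Solving, EBIT = (846,000·250,000 − 108,000·150,000) / (250,000 − 150,000) = 195,300,000,000 / 100,000 = 1,953,000.00.

£1,953,000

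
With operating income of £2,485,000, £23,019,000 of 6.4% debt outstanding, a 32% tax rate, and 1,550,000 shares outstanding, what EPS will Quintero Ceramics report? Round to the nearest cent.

£0.44

Pre-tax income = £2,485,000 − £1,473,216.00 = £1,011,784.00.
After tax at 32%: net income = £1,011,784.00 × 0.68 = £688,013.12.
EPS = £688,013.12 ÷ 1,550,000 = £0.44.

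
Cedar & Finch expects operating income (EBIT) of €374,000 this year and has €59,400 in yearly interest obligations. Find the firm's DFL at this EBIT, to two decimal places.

1.19

Interest = €59,400.00.
DFL = EBIT ÷ (EBIT − I) = €374,000 ÷ (€374,000 − €59,400.00) = €374,000 ÷ €314,600.00 = 1.1888.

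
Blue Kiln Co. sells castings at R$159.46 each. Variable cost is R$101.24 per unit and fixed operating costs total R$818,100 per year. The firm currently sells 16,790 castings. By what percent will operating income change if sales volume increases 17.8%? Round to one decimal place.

Contribution at this volume is 16,790 × R$58.22 = R$977,513.80.
EBIT = R$977,513.80 − R$818,100 = R$159,413.80.
So DOL = total CM / EBIT = R$977,513.80 / R$159,413.80 = 6.1319.
Operating income changes by 6.1319 × +17.8% = +109.1%.

+109.1%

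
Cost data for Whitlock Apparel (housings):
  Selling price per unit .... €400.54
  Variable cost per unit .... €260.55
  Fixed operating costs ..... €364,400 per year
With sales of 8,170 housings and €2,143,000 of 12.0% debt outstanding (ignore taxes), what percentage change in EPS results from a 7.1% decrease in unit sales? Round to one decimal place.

At 8,170 units, contribution = 8,170 × €139.99 = €1,143,718.30.
EBIT = €1,143,718.30 − €364,400 = €779,318.30.
After interest of €257,160.00, pre-tax earnings = €522,158.30.
Degree of combined leverage = contribution ÷ (EBIT − I) = €1,143,718.30 ÷ €522,158.30 = 2.1904.
EPS therefore changes by 2.1904 × (-7.1%) = -15.6%.

-15.6%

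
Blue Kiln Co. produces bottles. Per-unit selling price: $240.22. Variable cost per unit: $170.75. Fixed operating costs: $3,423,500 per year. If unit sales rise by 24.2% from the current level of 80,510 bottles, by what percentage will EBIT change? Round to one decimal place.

Contribution at this volume is 80,510 × $69.47 = $5,593,029.70.
EBIT = $5,593,029.70 − $3,423,500 = $2,169,529.70.
So DOL = total CM / EBIT = $5,593,029.70 / $2,169,529.70 = 2.5780.
So EBIT moves 2.5780 × (+24.2%) = +62.4%.

+62.4%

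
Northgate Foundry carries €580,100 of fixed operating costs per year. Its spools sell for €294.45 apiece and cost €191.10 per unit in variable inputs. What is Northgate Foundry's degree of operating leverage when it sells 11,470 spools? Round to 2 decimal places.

Contribution at this volume is 11,470 × €103.35 = €1,185,424.50.
Subtracting fixed costs: EBIT = €1,185,424.50 − €580,100 = €605,324.50.
So DOL = total CM / EBIT = €1,185,424.50 / €605,324.50 = 1.9583.

1.96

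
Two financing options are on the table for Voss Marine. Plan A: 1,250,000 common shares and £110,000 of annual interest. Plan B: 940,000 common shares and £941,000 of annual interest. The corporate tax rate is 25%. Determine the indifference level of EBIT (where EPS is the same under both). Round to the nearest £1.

At indifference, (EBIT − 110,000)(1 − t)/1,250,000 = (EBIT − 941,000)(1 − t)/940,000.
Cancelling (1 − t) and cross-multiplying: 940,000·(EBIT − 110,000) = 1,250,000·(EBIT − 941,000).
Solving, EBIT = (941,000·1,250,000 − 110,000·940,000) / (1,250,000 − 940,000) = 1,072,850,000,000 / 310,000 = 3,460,806.45.

£3,460,806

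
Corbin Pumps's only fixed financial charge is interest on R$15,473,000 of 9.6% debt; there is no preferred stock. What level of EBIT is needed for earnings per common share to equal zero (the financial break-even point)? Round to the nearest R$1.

R$1,485,408

Annual interest = 9.6% × R$15,473,000 = R$1,485,408.00.
With no preferred dividends, EPS = 0 when EBIT exactly covers interest, so the financial break-even EBIT is R$1,485,408.00.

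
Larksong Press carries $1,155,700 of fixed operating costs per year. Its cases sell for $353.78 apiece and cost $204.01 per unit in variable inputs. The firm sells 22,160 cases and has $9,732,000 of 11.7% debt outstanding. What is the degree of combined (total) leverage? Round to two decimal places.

3.24

Contribution at this volume is 22,160 × $149.77 = $3,318,903.20.
Operating income = contribution − fixed costs = $3,318,903.20 − $1,155,700 = $2,163,203.20. Interest = $1,138,644.00, so EBIT − I = $1,024,559.20.
DCL = contribution ÷ (EBIT − I) = $3,318,903.20 ÷ $1,024,559.20 = 3.2393.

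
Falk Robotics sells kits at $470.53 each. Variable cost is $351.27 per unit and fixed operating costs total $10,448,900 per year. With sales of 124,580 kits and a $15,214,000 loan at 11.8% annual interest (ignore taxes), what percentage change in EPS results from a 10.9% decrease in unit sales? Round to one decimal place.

Total contribution margin = 124,580 × $119.26 = $14,857,410.80.
EBIT = $14,857,410.80 − $10,448,900 = $4,408,510.80.
Interest = $1,795,252.00, so EBIT − I = $2,613,258.80.
Degree of combined leverage = contribution ÷ (EBIT − I) = $14,857,410.80 ÷ $2,613,258.80 = 5.6854.
%ΔEPS = DCL × %ΔSales = 5.6854 × -10.9% = -62.0%.

-62.0%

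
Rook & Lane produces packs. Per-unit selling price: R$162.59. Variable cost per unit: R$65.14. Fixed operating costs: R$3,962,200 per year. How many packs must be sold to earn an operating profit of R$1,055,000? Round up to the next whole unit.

Each unit contributes R$162.59 − R$65.14 = R$97.45.
Need Q such that Q × R$97.45 − R$3,962,200 = R$1,055,000, i.e. Q = R$5,017,200 / R$97.45 = 51,484.86 → 51,485.

51,485 packs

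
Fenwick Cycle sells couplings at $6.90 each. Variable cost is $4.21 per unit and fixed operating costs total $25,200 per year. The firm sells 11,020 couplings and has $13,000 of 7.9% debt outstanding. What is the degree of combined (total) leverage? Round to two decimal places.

Total contribution margin = 11,020 × $2.69 = $29,643.80.
Operating income = contribution − fixed costs = $29,643.80 − $25,200 = $4,443.80. Interest = $1,027.00.
DOL = $29,643.80 ÷ $4,443.80 = 6.6708; DFL = $4,443.80 ÷ $3,416.80 = 1.3006.
DCL = DOL × DFL = 6.6708 × 1.3006 = 8.6760.

8.68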